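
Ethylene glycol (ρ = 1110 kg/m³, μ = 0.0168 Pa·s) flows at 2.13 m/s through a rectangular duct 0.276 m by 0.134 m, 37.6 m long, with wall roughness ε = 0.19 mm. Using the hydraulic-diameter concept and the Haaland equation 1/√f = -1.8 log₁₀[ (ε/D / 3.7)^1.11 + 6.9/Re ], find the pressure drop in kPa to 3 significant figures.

ΔP ≈ 13.9 kPa

Hydraulic diameter D_h = 4A/P = 4·(0.276·0.134)/(2·(0.276+0.134)) = 0.1479/0.82 = 0.1804 m.
Re = ρVD_h/μ = 1110·2.13·0.1804/0.0168 = 2.539e+04.
ε/D_h = 0.00019/0.1804 = 0.00105; Haaland gives 1/√f = -1.8 log₁₀[0.000116+0.000272] = 6.141, so f = 0.02652.
ΔP = f(L/D_h)(ρV²/2) = 0.02652·37.6/0.1804·2518 = 1.392e+04 Pa.
ΔP = 13.9 kPa.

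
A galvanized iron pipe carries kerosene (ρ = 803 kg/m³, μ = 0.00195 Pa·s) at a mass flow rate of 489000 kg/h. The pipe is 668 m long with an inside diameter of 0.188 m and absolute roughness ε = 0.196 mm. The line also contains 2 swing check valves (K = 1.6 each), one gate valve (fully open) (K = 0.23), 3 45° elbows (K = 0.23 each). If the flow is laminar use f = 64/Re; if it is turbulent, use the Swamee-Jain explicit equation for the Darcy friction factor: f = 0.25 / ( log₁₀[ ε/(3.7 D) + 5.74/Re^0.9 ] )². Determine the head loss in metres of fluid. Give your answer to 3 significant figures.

h_f ≈ 146 m

ṁ = 489000 kg/h = 489000/3600 = 135.8 kg/s.
A = πD²/4 = π(0.188)²/4 = 0.02776 m²; mean velocity V = ṁ/(ρA) = 135.8/(803 · 0.02776) = 6.094 m/s.
Reynolds number Re = ρVD/μ = 803 · 6.094 · 0.188 / 0.00195 = 4.718e+05.
Re > 4000 → turbulent. Relative roughness ε/D = 0.000196/0.188 = 0.00104. Swamee-Jain: f = 0.25/(log₁₀[0.00104/3.7 + 5.74/4.718e+05^0.9])² = 0.25/(log₁₀[0.000282 + 4.49e-05])² = 0.25/(-3.486)² = 0.02057.
Total minor-loss coefficient ΣK = 2·1.6 + 1·0.23 + 3·0.23 = 4.12.
ΔP = [f·L/D + ΣK]·(ρV²/2) = [0.02057·668/0.188 + 4.12]·(803·6.094²/2) = [73.1 + 4.12]·1.491e+04 = 1.151e+06 Pa.
Head loss h_f = ΔP/(ρg) = 1.151e+06/(803·9.81) = 146 m.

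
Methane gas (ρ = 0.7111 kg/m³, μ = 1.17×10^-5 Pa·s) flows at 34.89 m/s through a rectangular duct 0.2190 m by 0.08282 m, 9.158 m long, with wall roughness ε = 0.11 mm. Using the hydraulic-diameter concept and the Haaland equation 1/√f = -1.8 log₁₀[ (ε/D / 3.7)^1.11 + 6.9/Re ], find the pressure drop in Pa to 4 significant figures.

ΔP ≈ 669.7 Pa

Hydraulic diameter D_h = 4A/P = 4·(0.219·0.08282)/(2·(0.219+0.08282)) = 0.07255/0.6036 = 0.1202 m.
Re = ρVD_h/μ = 0.7111·34.89·0.1202/1.17e-05 = 2.549e+05.
ε/D_h = 0.00011/0.1202 = 0.000915; Haaland gives 1/√f = -1.8 log₁₀[9.92e-05+2.71e-05] = 7.018, so f = 0.02031.
ΔP = f(L/D_h)(ρV²/2) = 0.02031·9.158/0.1202·432.8 = 669.7 Pa.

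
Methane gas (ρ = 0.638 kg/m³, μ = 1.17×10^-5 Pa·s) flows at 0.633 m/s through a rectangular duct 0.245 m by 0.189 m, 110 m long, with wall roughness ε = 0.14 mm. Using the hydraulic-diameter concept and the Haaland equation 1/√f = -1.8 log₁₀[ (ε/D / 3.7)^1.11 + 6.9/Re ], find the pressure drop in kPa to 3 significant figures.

Hydraulic diameter D_h = 4A/P = 4·(0.245·0.189)/(2·(0.245+0.189)) = 0.1852/0.868 = 0.2134 m.
Re = ρVD_h/μ = 0.638·0.633·0.2134/1.17e-05 = 7366.
ε/D_h = 0.00014/0.2134 = 0.000656; Haaland gives 1/√f = -1.8 log₁₀[6.86e-05+0.000937] = 5.396, so f = 0.03435.
ΔP = f(L/D_h)(ρV²/2) = 0.03435·110/0.2134·0.1278 = 2.263 Pa.
ΔP = 0.00226 kPa.

ΔP ≈ 0.00226 kPa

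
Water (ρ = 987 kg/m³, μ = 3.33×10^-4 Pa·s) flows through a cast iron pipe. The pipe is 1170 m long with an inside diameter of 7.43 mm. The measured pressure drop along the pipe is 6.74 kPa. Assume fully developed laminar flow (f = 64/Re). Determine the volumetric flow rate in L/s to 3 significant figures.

For laminar flow, f = 64/Re with Re = ρVD/μ, so Darcy-Weisbach reduces to ΔP = 32μLV/D². Solving for V: V = ΔP·D²/(32μL) = 6740·(0.00743)²/(32·0.000333·1170) = 0.02984 m/s.
Check: Re = ρVD/μ = 987·0.02984·0.00743/0.000333 = 657.2 < 2300, so the laminar assumption holds.
Q = V·A = 0.02984·(π/4·0.00743²) = 1.294e-06 m³/s = 0.00129 L/s.

Q ≈ 0.00129 L/s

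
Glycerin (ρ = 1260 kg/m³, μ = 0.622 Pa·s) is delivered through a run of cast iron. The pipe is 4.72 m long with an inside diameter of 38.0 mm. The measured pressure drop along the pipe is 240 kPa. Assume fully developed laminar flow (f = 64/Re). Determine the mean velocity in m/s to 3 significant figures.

For laminar flow, f = 64/Re with Re = ρVD/μ, so Darcy-Weisbach reduces to ΔP = 32μLV/D². Solving for V: V = ΔP·D²/(32μL) = 2.4e+05·(0.038)²/(32·0.622·4.72) = 3.689 m/s.
Check: Re = ρVD/μ = 1260·3.689·0.038/0.622 = 284 < 2300, so the laminar assumption holds.

V ≈ 3.69 m/s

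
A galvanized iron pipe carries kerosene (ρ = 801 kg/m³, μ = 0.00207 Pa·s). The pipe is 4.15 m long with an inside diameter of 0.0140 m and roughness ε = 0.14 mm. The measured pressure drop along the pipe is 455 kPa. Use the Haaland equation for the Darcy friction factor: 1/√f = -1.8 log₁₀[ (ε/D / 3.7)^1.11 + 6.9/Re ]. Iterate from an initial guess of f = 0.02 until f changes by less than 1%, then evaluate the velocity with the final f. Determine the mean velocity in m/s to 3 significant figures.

Rearranging Darcy-Weisbach: V = √(2·ΔP·D/(f·L·ρ)). With ε/D = 0.00014/0.014 = 0.01, iterate starting from f = 0.02:
  f = 0.02 → V = √(2·4.55e+05·0.014/(0.02·4.15·801)) = 13.84 m/s; Re = ρVD/μ = 7.499e+04; f → 0.03872
  f = 0.03872 → V = 9.949 m/s; Re = 5.39e+04; f → 0.03901
Converged (Δf/f < 1%). With the final f = 0.03901: V = √(2·4.55e+05·0.014/(0.03901·4.15·801)) = 9.912 m/s.

V ≈ 9.91 m/s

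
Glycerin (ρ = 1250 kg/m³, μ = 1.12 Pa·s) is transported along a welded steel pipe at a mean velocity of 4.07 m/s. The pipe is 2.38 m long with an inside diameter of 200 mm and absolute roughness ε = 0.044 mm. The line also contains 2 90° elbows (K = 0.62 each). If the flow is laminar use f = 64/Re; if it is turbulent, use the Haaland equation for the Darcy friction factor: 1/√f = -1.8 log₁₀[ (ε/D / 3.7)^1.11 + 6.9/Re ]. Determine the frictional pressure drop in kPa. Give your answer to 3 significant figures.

ΔP ≈ 21.5 kPa

Reynolds number Re = ρVD/μ = 1250 · 4.07 · 0.2 / 1.12 = 908.5.
Re < 2300 → laminar flow, so f = 64/Re = 64/908.5 = 0.07045 (the turbulent correlation is not needed).
Total minor-loss coefficient ΣK = 2·0.62 = 1.24.
ΔP = [f·L/D + ΣK]·(ρV²/2) = [0.07045·2.38/0.2 + 1.24]·(1250·4.07²/2) = [0.8383 + 1.24]·1.035e+04 = 2.152e+04 Pa.
ΔP = 2.152e+04 Pa = 21.5 kPa.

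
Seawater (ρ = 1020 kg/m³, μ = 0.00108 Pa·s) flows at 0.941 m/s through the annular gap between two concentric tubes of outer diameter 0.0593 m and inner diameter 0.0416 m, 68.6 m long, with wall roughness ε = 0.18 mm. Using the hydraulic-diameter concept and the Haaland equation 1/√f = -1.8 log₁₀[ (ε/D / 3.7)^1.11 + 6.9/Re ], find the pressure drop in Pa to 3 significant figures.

ΔP ≈ 72600 Pa

Hydraulic diameter D_h = 4A/P = D_o - D_i = 0.0593 - 0.0416 = 0.0177 m.
Re = ρVD_h/μ = 1020·0.941·0.0177/0.00108 = 1.573e+04.
ε/D_h = 0.00018/0.0177 = 0.0102; Haaland gives 1/√f = -1.8 log₁₀[0.00144+0.000439] = 4.908, so f = 0.04151.
ΔP = f(L/D_h)(ρV²/2) = 0.04151·68.6/0.0177·451.6 = 7.265e+04 Pa.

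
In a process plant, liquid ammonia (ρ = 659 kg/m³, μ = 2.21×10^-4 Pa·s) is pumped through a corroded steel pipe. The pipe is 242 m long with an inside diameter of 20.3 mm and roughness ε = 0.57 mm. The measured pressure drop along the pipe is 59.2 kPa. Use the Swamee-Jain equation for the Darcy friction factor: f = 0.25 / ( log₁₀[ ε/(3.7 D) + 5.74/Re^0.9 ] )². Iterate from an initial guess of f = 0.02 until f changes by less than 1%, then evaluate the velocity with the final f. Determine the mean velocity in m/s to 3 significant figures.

V ≈ 0.513 m/s

Rearranging Darcy-Weisbach: V = √(2·ΔP·D/(f·L·ρ)). With ε/D = 0.00057/0.0203 = 0.0281, iterate starting from f = 0.02:
  f = 0.02 → V = √(2·5.92e+04·0.0203/(0.02·242·659)) = 0.8681 m/s; Re = ρVD/μ = 5.255e+04; f → 0.0566
  f = 0.0566 → V = 0.516 m/s; Re = 3.124e+04; f → 0.05717
Converged (Δf/f < 1%). With the final f = 0.05717: V = √(2·5.92e+04·0.0203/(0.05717·242·659)) = 0.5134 m/s.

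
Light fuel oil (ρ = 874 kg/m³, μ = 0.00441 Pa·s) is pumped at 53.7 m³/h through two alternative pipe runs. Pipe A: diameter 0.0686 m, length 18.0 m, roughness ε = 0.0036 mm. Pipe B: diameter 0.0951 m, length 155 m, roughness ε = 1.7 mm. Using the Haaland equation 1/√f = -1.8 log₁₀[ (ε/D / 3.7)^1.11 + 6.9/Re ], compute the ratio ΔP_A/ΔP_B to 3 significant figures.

ΔP_A/ΔP_B ≈ 0.255

Pipe A: V = Q/A = 0.01492/0.003696 = 4.036 m/s; Re = 5.487e+04; ε/D = 5.25e-05; Haaland → f = 0.02043; ΔP_A = f(L/D)(ρV²/2) = 3.816e+04 Pa.
Pipe B: V = Q/A = 0.01492/0.007103 = 2.1 m/s; Re = 3.958e+04; ε/D = 0.0179; Haaland → f = 0.04771; ΔP_B = f(L/D)(ρV²/2) = 1.499e+05 Pa.
ΔP_A/ΔP_B = 3.816e+04/1.499e+05 = 0.255.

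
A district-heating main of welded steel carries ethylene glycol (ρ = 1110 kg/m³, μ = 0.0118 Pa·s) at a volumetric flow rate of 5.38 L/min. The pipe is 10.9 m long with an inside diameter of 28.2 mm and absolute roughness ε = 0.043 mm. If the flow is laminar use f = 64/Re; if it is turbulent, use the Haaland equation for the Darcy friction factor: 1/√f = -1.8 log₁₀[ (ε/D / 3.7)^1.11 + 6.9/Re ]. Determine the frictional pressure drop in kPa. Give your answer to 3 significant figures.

ΔP ≈ 0.743 kPa

Q = 5.38 L/min = 5.38/60000 = 8.967e-05 m³/s.
Cross-sectional area A = πD²/4 = π(0.0282)²/4 = 0.0006246 m²; mean velocity V = Q/A = 8.967e-05/0.0006246 = 0.1436 m/s.
Reynolds number Re = ρVD/μ = 1110 · 0.1436 · 0.0282 / 0.0118 = 380.8.
Re < 2300 → laminar flow, so f = 64/Re = 64/380.8 = 0.1681 (the turbulent correlation is not needed).
Darcy-Weisbach: ΔP = f(L/D)(ρV²/2) = 0.1681·(10.9/0.0282)·(1110·0.1436²/2) = 0.1681·386.5·11.44 = 743 Pa.
ΔP = 743 Pa = 0.743 kPa.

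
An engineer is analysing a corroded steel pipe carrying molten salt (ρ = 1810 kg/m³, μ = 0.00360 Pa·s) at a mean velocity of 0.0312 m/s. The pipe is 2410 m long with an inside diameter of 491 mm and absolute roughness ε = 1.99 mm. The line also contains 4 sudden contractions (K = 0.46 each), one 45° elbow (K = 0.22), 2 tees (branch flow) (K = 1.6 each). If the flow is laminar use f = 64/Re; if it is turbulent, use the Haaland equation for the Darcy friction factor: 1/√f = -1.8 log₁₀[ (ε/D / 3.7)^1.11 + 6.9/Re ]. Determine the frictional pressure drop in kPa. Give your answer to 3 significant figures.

ΔP ≈ 0.169 kPa

Reynolds number Re = ρVD/μ = 1810 · 0.0312 · 0.491 / 0.0036 = 7702.
Re > 4000 → turbulent. Relative roughness ε/D = 0.00199/0.491 = 0.00405. Haaland: 1/√f = -1.8 log₁₀[(0.00405/3.7)^1.11 + 6.9/7702] = -1.8 log₁₀[0.000518 + 0.000896] = 5.13, so f = 0.03801.
Total minor-loss coefficient ΣK = 4·0.46 + 1·0.22 + 2·1.6 = 5.26.
ΔP = [f·L/D + ΣK]·(ρV²/2) = [0.03801·2410/0.491 + 5.26]·(1810·0.0312²/2) = [186.5 + 5.26]·0.881 = 169 Pa.
ΔP = 169 Pa = 0.169 kPa.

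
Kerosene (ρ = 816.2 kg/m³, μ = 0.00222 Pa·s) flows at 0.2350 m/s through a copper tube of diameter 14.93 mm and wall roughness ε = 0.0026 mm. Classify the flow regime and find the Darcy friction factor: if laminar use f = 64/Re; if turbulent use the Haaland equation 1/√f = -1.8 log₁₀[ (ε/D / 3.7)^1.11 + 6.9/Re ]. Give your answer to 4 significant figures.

Re = ρVD/μ = 816.2·0.235·0.01493/0.00222 = 1290.
Re < 2300 → laminar, so f = 64/Re = 0.04961 (roughness is irrelevant in laminar flow).

f ≈ 0.04961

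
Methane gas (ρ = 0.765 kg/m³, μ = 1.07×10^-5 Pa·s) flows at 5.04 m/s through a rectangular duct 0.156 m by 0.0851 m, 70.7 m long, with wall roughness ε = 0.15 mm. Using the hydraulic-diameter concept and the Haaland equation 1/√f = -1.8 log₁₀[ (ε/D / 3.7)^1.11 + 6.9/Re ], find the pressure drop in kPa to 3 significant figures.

ΔP ≈ 0.159 kPa

Hydraulic diameter D_h = 4A/P = 4·(0.156·0.0851)/(2·(0.156+0.0851)) = 0.0531/0.4822 = 0.1101 m.
Re = ρVD_h/μ = 0.765·5.04·0.1101/1.07e-05 = 3.968e+04.
ε/D_h = 0.00015/0.1101 = 0.00136; Haaland gives 1/√f = -1.8 log₁₀[0.000154+0.000174] = 6.271, so f = 0.02543.
ΔP = f(L/D_h)(ρV²/2) = 0.02543·70.7/0.1101·9.716 = 158.6 Pa.
ΔP = 0.159 kPa.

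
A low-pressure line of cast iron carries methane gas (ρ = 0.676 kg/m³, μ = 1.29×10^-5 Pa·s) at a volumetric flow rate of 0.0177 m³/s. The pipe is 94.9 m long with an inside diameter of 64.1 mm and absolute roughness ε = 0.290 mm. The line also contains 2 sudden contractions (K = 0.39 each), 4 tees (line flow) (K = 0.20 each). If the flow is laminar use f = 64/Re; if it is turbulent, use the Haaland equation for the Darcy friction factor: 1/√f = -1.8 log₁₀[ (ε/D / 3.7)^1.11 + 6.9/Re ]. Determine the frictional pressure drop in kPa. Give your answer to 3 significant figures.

ΔP ≈ 0.526 kPa

Cross-sectional area A = πD²/4 = π(0.0641)²/4 = 0.003227 m²; mean velocity V = Q/A = 0.0177/0.003227 = 5.485 m/s.
Reynolds number Re = ρVD/μ = 0.676 · 5.485 · 0.0641 / 1.29e-05 = 1.842e+04.
Re > 4000 → turbulent. Relative roughness ε/D = 0.00029/0.0641 = 0.00452. Haaland: 1/√f = -1.8 log₁₀[(0.00452/3.7)^1.11 + 6.9/1.842e+04] = -1.8 log₁₀[0.000585 + 0.000375] = 5.433, so f = 0.03388.
Total minor-loss coefficient ΣK = 2·0.39 + 4·0.2 = 1.58.
ΔP = [f·L/D + ΣK]·(ρV²/2) = [0.03388·94.9/0.0641 + 1.58]·(0.676·5.485²/2) = [50.17 + 1.58]·10.17 = 526.2 Pa.
ΔP = 526.2 Pa = 0.526 kPa.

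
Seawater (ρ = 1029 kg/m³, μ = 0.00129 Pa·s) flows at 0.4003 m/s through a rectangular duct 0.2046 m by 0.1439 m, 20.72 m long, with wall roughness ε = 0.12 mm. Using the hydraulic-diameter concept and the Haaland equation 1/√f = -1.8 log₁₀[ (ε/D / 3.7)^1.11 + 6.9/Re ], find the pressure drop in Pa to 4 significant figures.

ΔP ≈ 228.8 Pa

Hydraulic diameter D_h = 4A/P = 4·(0.2046·0.1439)/(2·(0.2046+0.1439)) = 0.1178/0.697 = 0.169 m.
Re = ρVD_h/μ = 1029·0.4003·0.169/0.00129 = 5.395e+04.
ε/D_h = 0.00012/0.169 = 0.00071; Haaland gives 1/√f = -1.8 log₁₀[7.49e-05+0.000128] = 6.647, so f = 0.02263.
ΔP = f(L/D_h)(ρV²/2) = 0.02263·20.72/0.169·82.44 = 228.8 Pa.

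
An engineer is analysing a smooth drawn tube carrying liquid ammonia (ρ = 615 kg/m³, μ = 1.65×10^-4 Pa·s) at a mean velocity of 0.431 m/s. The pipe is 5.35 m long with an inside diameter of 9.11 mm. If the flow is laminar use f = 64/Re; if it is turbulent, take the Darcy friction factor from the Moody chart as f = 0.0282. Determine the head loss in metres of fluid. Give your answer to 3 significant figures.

Reynolds number Re = ρVD/μ = 615 · 0.431 · 0.00911 / 0.000165 = 1.463e+04.
Re > 4000 → turbulent; use the Moody-chart value f = 0.0282.
Darcy-Weisbach: ΔP = f(L/D)(ρV²/2) = 0.0282·(5.35/0.00911)·(615·0.431²/2) = 0.0282·587.3·57.12 = 946 Pa.
Head loss h_f = ΔP/(ρg) = 946/(615·9.81) = 0.157 m.

h_f ≈ 0.157 m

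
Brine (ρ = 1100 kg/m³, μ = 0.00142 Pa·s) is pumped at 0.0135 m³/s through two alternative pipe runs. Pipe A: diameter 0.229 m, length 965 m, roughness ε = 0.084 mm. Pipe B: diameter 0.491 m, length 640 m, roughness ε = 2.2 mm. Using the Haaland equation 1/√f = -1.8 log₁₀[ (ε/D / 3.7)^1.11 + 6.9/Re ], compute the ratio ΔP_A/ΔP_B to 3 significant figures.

Pipe A: V = Q/A = 0.0135/0.04119 = 0.3278 m/s; Re = 5.815e+04; ε/D = 0.000367; Haaland → f = 0.02125; ΔP_A = f(L/D)(ρV²/2) = 5292 Pa.
Pipe B: V = Q/A = 0.0135/0.1893 = 0.0713 m/s; Re = 2.712e+04; ε/D = 0.00448; Haaland → f = 0.03255; ΔP_B = f(L/D)(ρV²/2) = 118.6 Pa.
ΔP_A/ΔP_B = 5292/118.6 = 44.6.

ΔP_A/ΔP_B ≈ 44.6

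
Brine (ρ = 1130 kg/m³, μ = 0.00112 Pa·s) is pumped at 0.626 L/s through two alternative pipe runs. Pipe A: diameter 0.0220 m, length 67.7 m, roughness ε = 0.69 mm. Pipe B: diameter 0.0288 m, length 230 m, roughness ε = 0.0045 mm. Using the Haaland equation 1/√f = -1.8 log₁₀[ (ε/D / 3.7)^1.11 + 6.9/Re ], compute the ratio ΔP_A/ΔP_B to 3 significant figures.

Pipe A: V = Q/A = 0.000626/0.0003801 = 1.647 m/s; Re = 3.655e+04; ε/D = 0.0314; Haaland → f = 0.05918; ΔP_A = f(L/D)(ρV²/2) = 2.791e+05 Pa.
Pipe B: V = Q/A = 0.000626/0.0006514 = 0.9609 m/s; Re = 2.792e+04; ε/D = 0.000156; Haaland → f = 0.02404; ΔP_B = f(L/D)(ρV²/2) = 1.002e+05 Pa.
ΔP_A/ΔP_B = 2.791e+05/1.002e+05 = 2.79.

ΔP_A/ΔP_B ≈ 2.79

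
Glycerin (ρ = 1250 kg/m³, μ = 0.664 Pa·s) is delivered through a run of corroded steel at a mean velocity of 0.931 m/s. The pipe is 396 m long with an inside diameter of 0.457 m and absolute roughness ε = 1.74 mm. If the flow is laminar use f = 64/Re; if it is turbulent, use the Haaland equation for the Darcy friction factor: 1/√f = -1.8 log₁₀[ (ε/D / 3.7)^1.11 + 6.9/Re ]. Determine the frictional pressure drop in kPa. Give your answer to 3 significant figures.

Reynolds number Re = ρVD/μ = 1250 · 0.931 · 0.457 / 0.664 = 801.
Re < 2300 → laminar flow, so f = 64/Re = 64/801 = 0.0799 (the turbulent correlation is not needed).
Darcy-Weisbach: ΔP = f(L/D)(ρV²/2) = 0.0799·(396/0.457)·(1250·0.931²/2) = 0.0799·866.5·541.7 = 3.751e+04 Pa.
ΔP = 3.751e+04 Pa = 37.5 kPa.

ΔP ≈ 37.5 kPa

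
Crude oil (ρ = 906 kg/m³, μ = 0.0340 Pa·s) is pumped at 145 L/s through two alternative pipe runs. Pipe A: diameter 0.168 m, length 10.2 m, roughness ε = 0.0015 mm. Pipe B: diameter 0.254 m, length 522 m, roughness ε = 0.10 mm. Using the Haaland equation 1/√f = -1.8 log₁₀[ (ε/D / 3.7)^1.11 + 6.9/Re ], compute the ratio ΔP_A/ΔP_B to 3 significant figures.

Pipe A: V = Q/A = 0.145/0.02217 = 6.541 m/s; Re = 2.928e+04; ε/D = 8.93e-06; Haaland → f = 0.02347; ΔP_A = f(L/D)(ρV²/2) = 2.761e+04 Pa.
Pipe B: V = Q/A = 0.145/0.05067 = 2.862 m/s; Re = 1.937e+04; ε/D = 0.000394; Haaland → f = 0.02665; ΔP_B = f(L/D)(ρV²/2) = 2.032e+05 Pa.
ΔP_A/ΔP_B = 2.761e+04/2.032e+05 = 0.136.

ΔP_A/ΔP_B ≈ 0.136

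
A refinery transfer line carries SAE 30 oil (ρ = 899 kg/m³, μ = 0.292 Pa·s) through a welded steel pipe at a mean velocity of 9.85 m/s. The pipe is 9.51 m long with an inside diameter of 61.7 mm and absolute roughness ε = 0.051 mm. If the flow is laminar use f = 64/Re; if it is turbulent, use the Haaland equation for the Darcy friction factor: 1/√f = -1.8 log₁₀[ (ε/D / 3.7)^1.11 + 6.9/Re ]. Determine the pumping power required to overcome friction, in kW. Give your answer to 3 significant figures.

Reynolds number Re = ρVD/μ = 899 · 9.85 · 0.0617 / 0.292 = 1871.
Re < 2300 → laminar flow, so f = 64/Re = 64/1871 = 0.0342 (the turbulent correlation is not needed).
Darcy-Weisbach: ΔP = f(L/D)(ρV²/2) = 0.0342·(9.51/0.0617)·(899·9.85²/2) = 0.0342·154.1·4.361e+04 = 2.299e+05 Pa.
Q = V·A = 9.85·0.00299 = 0.02945 m³/s.
Pumping power P = QΔP = 0.02945·2.299e+05 = 6771 W = 6.77 kW.

P ≈ 6.77 kW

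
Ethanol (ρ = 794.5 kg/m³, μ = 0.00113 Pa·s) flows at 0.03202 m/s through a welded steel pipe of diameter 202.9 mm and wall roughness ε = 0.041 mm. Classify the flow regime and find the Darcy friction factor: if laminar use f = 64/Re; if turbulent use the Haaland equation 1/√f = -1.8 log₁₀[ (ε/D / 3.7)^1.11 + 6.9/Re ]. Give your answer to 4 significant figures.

f ≈ 0.03893

Re = ρVD/μ = 794.5·0.03202·0.2029/0.00113 = 4568.
Re > 4000 → turbulent. ε/D = 4.1e-05/0.2029 = 0.000202; Haaland: 1/√f = -1.8 log₁₀[1.86e-05 + 0.00151] = 5.068, so f = 0.03893.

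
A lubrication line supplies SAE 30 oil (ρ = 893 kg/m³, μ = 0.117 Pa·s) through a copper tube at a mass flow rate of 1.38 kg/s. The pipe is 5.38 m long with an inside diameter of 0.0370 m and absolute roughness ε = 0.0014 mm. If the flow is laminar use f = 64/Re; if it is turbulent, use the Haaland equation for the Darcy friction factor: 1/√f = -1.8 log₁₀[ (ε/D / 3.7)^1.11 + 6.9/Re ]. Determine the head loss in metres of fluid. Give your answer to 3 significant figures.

A = πD²/4 = π(0.037)²/4 = 0.001075 m²; mean velocity V = ṁ/(ρA) = 1.38/(893 · 0.001075) = 1.437 m/s.
Reynolds number Re = ρVD/μ = 893 · 1.437 · 0.037 / 0.117 = 405.9.
Re < 2300 → laminar flow, so f = 64/Re = 64/405.9 = 0.1577 (the turbulent correlation is not needed).
Darcy-Weisbach: ΔP = f(L/D)(ρV²/2) = 0.1577·(5.38/0.037)·(893·1.437²/2) = 0.1577·145.4·922.3 = 2.115e+04 Pa.
Head loss h_f = ΔP/(ρg) = 2.115e+04/(893·9.81) = 2.41 m.

h_f ≈ 2.41 m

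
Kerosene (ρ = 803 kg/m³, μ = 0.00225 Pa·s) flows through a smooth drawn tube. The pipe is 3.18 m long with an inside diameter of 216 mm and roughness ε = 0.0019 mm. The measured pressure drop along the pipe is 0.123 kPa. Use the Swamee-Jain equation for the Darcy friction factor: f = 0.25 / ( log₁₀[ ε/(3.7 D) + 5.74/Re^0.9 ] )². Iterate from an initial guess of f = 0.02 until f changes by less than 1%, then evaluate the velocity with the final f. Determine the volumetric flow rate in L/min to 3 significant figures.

Rearranging Darcy-Weisbach: V = √(2·ΔP·D/(f·L·ρ)). With ε/D = 1.9e-06/0.216 = 8.8e-06, iterate starting from f = 0.02:
  f = 0.02 → V = √(2·123·0.216/(0.02·3.18·803)) = 1.02 m/s; Re = ρVD/μ = 7.863e+04; f → 0.01884
  f = 0.01884 → V = 1.051 m/s; Re = 8.101e+04; f → 0.01872
Converged (Δf/f < 1%). With the final f = 0.01872: V = √(2·123·0.216/(0.01872·3.18·803)) = 1.054 m/s.
Q = V·A = 1.054·(π/4·0.216²) = 0.03863 m³/s = 2320 L/min.

Q ≈ 2320 L/min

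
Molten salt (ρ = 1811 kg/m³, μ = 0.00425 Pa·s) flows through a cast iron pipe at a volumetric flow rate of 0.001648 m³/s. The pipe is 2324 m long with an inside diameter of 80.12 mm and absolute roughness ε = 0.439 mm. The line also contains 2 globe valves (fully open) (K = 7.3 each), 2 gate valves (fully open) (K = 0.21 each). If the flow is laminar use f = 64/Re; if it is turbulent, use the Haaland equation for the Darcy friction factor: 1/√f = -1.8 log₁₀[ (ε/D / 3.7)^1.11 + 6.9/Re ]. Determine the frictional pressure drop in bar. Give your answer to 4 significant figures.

Cross-sectional area A = πD²/4 = π(0.08012)²/4 = 0.005042 m²; mean velocity V = Q/A = 0.001648/0.005042 = 0.3269 m/s.
Reynolds number Re = ρVD/μ = 1811 · 0.3269 · 0.08012 / 0.00425 = 1.116e+04.
Re > 4000 → turbulent. Relative roughness ε/D = 0.000439/0.08012 = 0.00548. Haaland: 1/√f = -1.8 log₁₀[(0.00548/3.7)^1.11 + 6.9/1.116e+04] = -1.8 log₁₀[0.000723 + 0.000618] = 5.17, so f = 0.03741.
Total minor-loss coefficient ΣK = 2·7.3 + 2·0.21 = 15.
ΔP = [f·L/D + ΣK]·(ρV²/2) = [0.03741·2324/0.08012 + 15]·(1811·0.3269²/2) = [1085 + 15]·96.75 = 1.064e+05 Pa.
ΔP = 1.064e+05 Pa = 1.064 bar.

ΔP ≈ 1.064 bar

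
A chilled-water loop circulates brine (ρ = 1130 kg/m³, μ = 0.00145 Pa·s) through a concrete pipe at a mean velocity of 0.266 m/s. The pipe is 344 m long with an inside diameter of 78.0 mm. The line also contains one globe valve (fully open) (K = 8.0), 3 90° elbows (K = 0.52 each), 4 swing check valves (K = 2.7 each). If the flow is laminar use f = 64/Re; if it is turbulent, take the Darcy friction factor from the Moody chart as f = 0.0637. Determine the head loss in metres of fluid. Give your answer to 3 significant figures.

h_f ≈ 1.09 m

Reynolds number Re = ρVD/μ = 1130 · 0.266 · 0.078 / 0.00145 = 1.617e+04.
Re > 4000 → turbulent; use the Moody-chart value f = 0.0637.
Total minor-loss coefficient ΣK = 1·8 + 3·0.52 + 4·2.7 = 20.4.
ΔP = [f·L/D + ΣK]·(ρV²/2) = [0.0637·344/0.078 + 20.4]·(1130·0.266²/2) = [280.9 + 20.4]·39.98 = 1.204e+04 Pa.
Head loss h_f = ΔP/(ρg) = 1.204e+04/(1130·9.81) = 1.09 m.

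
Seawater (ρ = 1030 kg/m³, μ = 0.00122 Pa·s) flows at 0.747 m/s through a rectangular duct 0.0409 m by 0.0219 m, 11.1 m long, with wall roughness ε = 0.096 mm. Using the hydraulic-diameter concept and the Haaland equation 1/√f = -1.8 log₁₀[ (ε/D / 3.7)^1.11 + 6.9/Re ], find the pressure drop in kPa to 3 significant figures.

Hydraulic diameter D_h = 4A/P = 4·(0.0409·0.0219)/(2·(0.0409+0.0219)) = 0.003583/0.1256 = 0.02853 m.
Re = ρVD_h/μ = 1030·0.747·0.02853/0.00122 = 1.799e+04.
ε/D_h = 9.6e-05/0.02853 = 0.00337; Haaland gives 1/√f = -1.8 log₁₀[0.000421+0.000384] = 5.57, so f = 0.03223.
ΔP = f(L/D_h)(ρV²/2) = 0.03223·11.1/0.02853·287.4 = 3604 Pa.
ΔP = 3.60 kPa.

ΔP ≈ 3.60 kPa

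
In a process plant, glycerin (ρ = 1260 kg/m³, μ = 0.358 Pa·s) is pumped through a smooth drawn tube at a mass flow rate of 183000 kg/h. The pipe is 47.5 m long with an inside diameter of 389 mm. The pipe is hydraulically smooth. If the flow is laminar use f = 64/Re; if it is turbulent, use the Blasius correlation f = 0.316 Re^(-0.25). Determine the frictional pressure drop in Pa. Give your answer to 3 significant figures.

ṁ = 183000 kg/h = 183000/3600 = 50.83 kg/s.
A = πD²/4 = π(0.389)²/4 = 0.1188 m²; mean velocity V = ṁ/(ρA) = 50.83/(1260 · 0.1188) = 0.3395 m/s.
Reynolds number Re = ρVD/μ = 1260 · 0.3395 · 0.389 / 0.358 = 464.8.
Re < 2300 → laminar flow, so f = 64/Re = 64/464.8 = 0.1377 (the turbulent correlation is not needed).
Darcy-Weisbach: ΔP = f(L/D)(ρV²/2) = 0.1377·(47.5/0.389)·(1260·0.3395²/2) = 0.1377·122.1·72.6 = 1221 Pa.

ΔP ≈ 1220 Pa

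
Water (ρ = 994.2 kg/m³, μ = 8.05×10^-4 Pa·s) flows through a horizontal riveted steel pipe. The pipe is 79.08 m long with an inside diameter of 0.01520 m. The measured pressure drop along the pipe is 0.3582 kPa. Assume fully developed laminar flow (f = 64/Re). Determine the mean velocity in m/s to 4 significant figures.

V ≈ 0.04063 m/s

For laminar flow, f = 64/Re with Re = ρVD/μ, so Darcy-Weisbach reduces to ΔP = 32μLV/D². Solving for V: V = ΔP·D²/(32μL) = 358.2·(0.0152)²/(32·0.000805·79.08) = 0.04063 m/s.
Check: Re = ρVD/μ = 994.2·0.04063·0.0152/0.000805 = 762.6 < 2300, so the laminar assumption holds.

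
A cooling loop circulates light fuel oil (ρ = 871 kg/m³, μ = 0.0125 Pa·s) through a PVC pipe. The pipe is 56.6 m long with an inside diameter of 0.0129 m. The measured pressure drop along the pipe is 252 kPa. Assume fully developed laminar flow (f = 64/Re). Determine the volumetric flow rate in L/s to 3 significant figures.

Q ≈ 0.242 L/s

For laminar flow, f = 64/Re with Re = ρVD/μ, so Darcy-Weisbach reduces to ΔP = 32μLV/D². Solving for V: V = ΔP·D²/(32μL) = 2.52e+05·(0.0129)²/(32·0.0125·56.6) = 1.852 m/s.
Check: Re = ρVD/μ = 871·1.852·0.0129/0.0125 = 1665 < 2300, so the laminar assumption holds.
Q = V·A = 1.852·(π/4·0.0129²) = 0.0002421 m³/s = 0.242 L/s.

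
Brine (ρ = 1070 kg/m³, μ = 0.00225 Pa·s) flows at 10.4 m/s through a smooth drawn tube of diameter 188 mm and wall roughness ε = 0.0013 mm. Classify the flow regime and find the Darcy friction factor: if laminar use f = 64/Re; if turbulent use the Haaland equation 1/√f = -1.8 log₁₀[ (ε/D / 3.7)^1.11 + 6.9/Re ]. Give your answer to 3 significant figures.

Re = ρVD/μ = 1070·10.4·0.188/0.00225 = 9.298e+05.
Re > 4000 → turbulent. ε/D = 1.3e-06/0.188 = 6.91e-06; Haaland: 1/√f = -1.8 log₁₀[4.38e-07 + 7.42e-06] = 9.188, so f = 0.01184.

f ≈ 0.0118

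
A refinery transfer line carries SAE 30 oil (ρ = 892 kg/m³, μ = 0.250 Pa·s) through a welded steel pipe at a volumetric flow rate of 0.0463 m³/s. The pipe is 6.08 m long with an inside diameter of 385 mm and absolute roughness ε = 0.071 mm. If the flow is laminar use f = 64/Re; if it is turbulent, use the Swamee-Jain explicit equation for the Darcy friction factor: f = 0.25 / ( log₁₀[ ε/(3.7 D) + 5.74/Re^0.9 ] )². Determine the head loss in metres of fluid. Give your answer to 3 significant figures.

h_f ≈ 0.0149 m

Cross-sectional area A = πD²/4 = π(0.385)²/4 = 0.1164 m²; mean velocity V = Q/A = 0.0463/0.1164 = 0.3977 m/s.
Reynolds number Re = ρVD/μ = 892 · 0.3977 · 0.385 / 0.25 = 546.3.
Re < 2300 → laminar flow, so f = 64/Re = 64/546.3 = 0.1171 (the turbulent correlation is not needed).
Darcy-Weisbach: ΔP = f(L/D)(ρV²/2) = 0.1171·(6.08/0.385)·(892·0.3977²/2) = 0.1171·15.79·70.55 = 130.5 Pa.
Head loss h_f = ΔP/(ρg) = 130.5/(892·9.81) = 0.0149 m.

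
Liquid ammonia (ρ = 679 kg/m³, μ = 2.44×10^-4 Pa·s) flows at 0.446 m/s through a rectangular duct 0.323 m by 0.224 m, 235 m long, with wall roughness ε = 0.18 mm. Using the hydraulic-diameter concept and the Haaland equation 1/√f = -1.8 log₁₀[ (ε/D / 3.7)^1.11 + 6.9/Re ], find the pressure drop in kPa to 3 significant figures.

Hydraulic diameter D_h = 4A/P = 4·(0.323·0.224)/(2·(0.323+0.224)) = 0.2894/1.094 = 0.2645 m.
Re = ρVD_h/μ = 679·0.446·0.2645/0.000244 = 3.283e+05.
ε/D_h = 0.00018/0.2645 = 0.00068; Haaland gives 1/√f = -1.8 log₁₀[7.14e-05+2.1e-05] = 7.262, so f = 0.01896.
ΔP = f(L/D_h)(ρV²/2) = 0.01896·235/0.2645·67.53 = 1138 Pa.
ΔP = 1.14 kPa.

ΔP ≈ 1.14 kPa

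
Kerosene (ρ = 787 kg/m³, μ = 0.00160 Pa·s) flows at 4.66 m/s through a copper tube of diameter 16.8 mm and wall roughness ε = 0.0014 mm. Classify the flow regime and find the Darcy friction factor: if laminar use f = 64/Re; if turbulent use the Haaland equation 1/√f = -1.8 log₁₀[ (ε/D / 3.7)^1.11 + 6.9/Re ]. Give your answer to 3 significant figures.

Re = ρVD/μ = 787·4.66·0.0168/0.0016 = 3.851e+04.
Re > 4000 → turbulent. ε/D = 1.4e-06/0.0168 = 8.33e-05; Haaland: 1/√f = -1.8 log₁₀[6.94e-06 + 0.000179] = 6.714, so f = 0.02218.

f ≈ 0.0222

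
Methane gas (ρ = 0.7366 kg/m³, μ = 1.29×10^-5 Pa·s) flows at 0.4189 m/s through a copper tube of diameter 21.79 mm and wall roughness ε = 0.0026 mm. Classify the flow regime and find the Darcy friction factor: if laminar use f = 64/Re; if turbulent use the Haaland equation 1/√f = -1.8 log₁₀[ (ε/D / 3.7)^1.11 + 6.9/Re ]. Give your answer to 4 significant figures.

f ≈ 0.1228

Re = ρVD/μ = 0.7366·0.4189·0.02179/1.29e-05 = 521.2.
Re < 2300 → laminar, so f = 64/Re = 0.1228 (roughness is irrelevant in laminar flow).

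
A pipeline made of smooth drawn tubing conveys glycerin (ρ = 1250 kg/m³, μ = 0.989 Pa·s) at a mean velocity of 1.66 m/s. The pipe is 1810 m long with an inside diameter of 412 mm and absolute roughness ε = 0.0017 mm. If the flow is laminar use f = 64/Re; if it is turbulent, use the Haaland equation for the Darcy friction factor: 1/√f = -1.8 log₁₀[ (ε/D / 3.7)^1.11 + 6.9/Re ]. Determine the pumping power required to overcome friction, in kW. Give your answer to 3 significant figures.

P ≈ 124 kW

Reynolds number Re = ρVD/μ = 1250 · 1.66 · 0.412 / 0.989 = 864.4.
Re < 2300 → laminar flow, so f = 64/Re = 64/864.4 = 0.07404 (the turbulent correlation is not needed).
Darcy-Weisbach: ΔP = f(L/D)(ρV²/2) = 0.07404·(1810/0.412)·(1250·1.66²/2) = 0.07404·4393·1722 = 5.602e+05 Pa.
Q = V·A = 1.66·0.1333 = 0.2213 m³/s.
Pumping power P = QΔP = 0.2213·5.602e+05 = 124000 W = 124 kW.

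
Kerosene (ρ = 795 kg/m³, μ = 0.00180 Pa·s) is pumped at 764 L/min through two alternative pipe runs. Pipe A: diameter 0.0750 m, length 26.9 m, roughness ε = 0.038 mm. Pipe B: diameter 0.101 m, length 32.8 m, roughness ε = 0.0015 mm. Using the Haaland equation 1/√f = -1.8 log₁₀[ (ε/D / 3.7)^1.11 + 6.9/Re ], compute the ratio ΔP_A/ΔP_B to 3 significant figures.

Pipe A: V = Q/A = 0.01273/0.004418 = 2.882 m/s; Re = 9.547e+04; ε/D = 0.000507; Haaland → f = 0.02021; ΔP_A = f(L/D)(ρV²/2) = 2.394e+04 Pa.
Pipe B: V = Q/A = 0.01273/0.008012 = 1.589 m/s; Re = 7.09e+04; ε/D = 1.49e-05; Haaland → f = 0.01922; ΔP_B = f(L/D)(ρV²/2) = 6267 Pa.
ΔP_A/ΔP_B = 2.394e+04/6267 = 3.82.

ΔP_A/ΔP_B ≈ 3.82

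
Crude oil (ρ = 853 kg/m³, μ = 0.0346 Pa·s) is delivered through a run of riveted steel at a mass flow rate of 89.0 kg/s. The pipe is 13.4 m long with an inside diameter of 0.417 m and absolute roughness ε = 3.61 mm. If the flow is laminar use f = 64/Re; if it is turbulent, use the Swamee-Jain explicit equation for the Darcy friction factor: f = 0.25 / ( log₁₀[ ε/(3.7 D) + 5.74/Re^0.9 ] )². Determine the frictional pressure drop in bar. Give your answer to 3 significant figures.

A = πD²/4 = π(0.417)²/4 = 0.1366 m²; mean velocity V = ṁ/(ρA) = 89/(853 · 0.1366) = 0.764 m/s.
Reynolds number Re = ρVD/μ = 853 · 0.764 · 0.417 / 0.0346 = 7854.
Re > 4000 → turbulent. Relative roughness ε/D = 0.00361/0.417 = 0.00866. Swamee-Jain: f = 0.25/(log₁₀[0.00866/3.7 + 5.74/7854^0.9])² = 0.25/(log₁₀[0.00234 + 0.00179])² = 0.25/(-2.384)² = 0.04399.
Darcy-Weisbach: ΔP = f(L/D)(ρV²/2) = 0.04399·(13.4/0.417)·(853·0.764²/2) = 0.04399·32.13·248.9 = 351.9 Pa.
ΔP = 351.9 Pa = 0.00352 bar.

ΔP ≈ 0.00352 bar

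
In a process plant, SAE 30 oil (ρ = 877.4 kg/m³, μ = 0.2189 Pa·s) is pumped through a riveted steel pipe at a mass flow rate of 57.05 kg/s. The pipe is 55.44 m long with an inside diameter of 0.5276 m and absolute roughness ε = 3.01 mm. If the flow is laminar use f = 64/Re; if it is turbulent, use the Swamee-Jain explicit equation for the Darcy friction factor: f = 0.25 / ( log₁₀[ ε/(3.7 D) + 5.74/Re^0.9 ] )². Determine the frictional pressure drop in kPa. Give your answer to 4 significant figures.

A = πD²/4 = π(0.5276)²/4 = 0.2186 m²; mean velocity V = ṁ/(ρA) = 57.05/(877.4 · 0.2186) = 0.2974 m/s.
Reynolds number Re = ρVD/μ = 877.4 · 0.2974 · 0.5276 / 0.219 = 628.9.
Re < 2300 → laminar flow, so f = 64/Re = 64/628.9 = 0.1018 (the turbulent correlation is not needed).
Darcy-Weisbach: ΔP = f(L/D)(ρV²/2) = 0.1018·(55.44/0.5276)·(877.4·0.2974²/2) = 0.1018·105.1·38.8 = 414.9 Pa.
ΔP = 414.9 Pa = 0.4149 kPa.

ΔP ≈ 0.4149 kPa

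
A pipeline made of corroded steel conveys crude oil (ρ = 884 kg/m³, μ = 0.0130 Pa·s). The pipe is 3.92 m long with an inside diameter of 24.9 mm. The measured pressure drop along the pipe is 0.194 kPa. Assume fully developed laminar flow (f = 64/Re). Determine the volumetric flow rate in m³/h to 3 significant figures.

Q ≈ 0.129 m³/h

For laminar flow, f = 64/Re with Re = ρVD/μ, so Darcy-Weisbach reduces to ΔP = 32μLV/D². Solving for V: V = ΔP·D²/(32μL) = 194·(0.0249)²/(32·0.013·3.92) = 0.07376 m/s.
Check: Re = ρVD/μ = 884·0.07376·0.0249/0.013 = 124.9 < 2300, so the laminar assumption holds.
Q = V·A = 0.07376·(π/4·0.0249²) = 3.592e-05 m³/s = 0.129 m³/h.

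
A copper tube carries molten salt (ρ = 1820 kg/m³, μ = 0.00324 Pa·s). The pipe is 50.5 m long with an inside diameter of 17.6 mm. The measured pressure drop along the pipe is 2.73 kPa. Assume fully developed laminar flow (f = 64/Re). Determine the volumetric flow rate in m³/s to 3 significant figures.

For laminar flow, f = 64/Re with Re = ρVD/μ, so Darcy-Weisbach reduces to ΔP = 32μLV/D². Solving for V: V = ΔP·D²/(32μL) = 2730·(0.0176)²/(32·0.00324·50.5) = 0.1615 m/s.
Check: Re = ρVD/μ = 1820·0.1615·0.0176/0.00324 = 1597 < 2300, so the laminar assumption holds.
Q = V·A = 0.1615·(π/4·0.0176²) = 3.929e-05 m³/s = 3.93×10^-5 m³/s.

Q ≈ 3.93×10^-5 m³/s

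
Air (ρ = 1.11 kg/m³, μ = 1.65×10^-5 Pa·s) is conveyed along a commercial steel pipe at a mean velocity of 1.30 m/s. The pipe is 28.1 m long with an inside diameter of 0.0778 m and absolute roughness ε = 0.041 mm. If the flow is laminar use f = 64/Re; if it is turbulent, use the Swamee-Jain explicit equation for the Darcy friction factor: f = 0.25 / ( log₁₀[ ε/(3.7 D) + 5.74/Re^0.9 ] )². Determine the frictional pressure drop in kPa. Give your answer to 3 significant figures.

Reynolds number Re = ρVD/μ = 1.11 · 1.3 · 0.0778 / 1.65e-05 = 6804.
Re > 4000 → turbulent. Relative roughness ε/D = 4.1e-05/0.0778 = 0.000527. Swamee-Jain: f = 0.25/(log₁₀[0.000527/3.7 + 5.74/6804^0.9])² = 0.25/(log₁₀[0.000142 + 0.00204])² = 0.25/(-2.661)² = 0.0353.
Darcy-Weisbach: ΔP = f(L/D)(ρV²/2) = 0.0353·(28.1/0.0778)·(1.11·1.3²/2) = 0.0353·361.2·0.938 = 11.96 Pa.
ΔP = 11.96 Pa = 0.0120 kPa.

ΔP ≈ 0.0120 kPa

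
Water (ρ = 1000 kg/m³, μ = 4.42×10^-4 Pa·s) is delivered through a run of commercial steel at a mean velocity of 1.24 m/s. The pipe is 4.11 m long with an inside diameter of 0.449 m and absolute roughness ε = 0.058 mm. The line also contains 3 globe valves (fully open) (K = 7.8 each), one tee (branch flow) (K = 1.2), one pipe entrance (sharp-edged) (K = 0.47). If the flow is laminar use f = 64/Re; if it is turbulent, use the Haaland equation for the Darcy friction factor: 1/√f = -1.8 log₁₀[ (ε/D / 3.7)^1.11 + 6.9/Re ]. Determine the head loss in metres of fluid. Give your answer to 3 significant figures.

Reynolds number Re = ρVD/μ = 1000 · 1.24 · 0.449 / 0.000442 = 1.26e+06.
Re > 4000 → turbulent. Relative roughness ε/D = 5.8e-05/0.449 = 0.000129. Haaland: 1/√f = -1.8 log₁₀[(0.000129/3.7)^1.11 + 6.9/1.26e+06] = -1.8 log₁₀[1.13e-05 + 5.48e-06] = 8.596, so f = 0.01353.
Total minor-loss coefficient ΣK = 3·7.8 + 1·1.2 + 1·0.47 = 25.1.
ΔP = [f·L/D + ΣK]·(ρV²/2) = [0.01353·4.11/0.449 + 25.1]·(1000·1.24²/2) = [0.1239 + 25.1]·768.8 = 1.937e+04 Pa.
Head loss h_f = ΔP/(ρg) = 1.937e+04/(1000·9.81) = 1.97 m.

h_f ≈ 1.97 m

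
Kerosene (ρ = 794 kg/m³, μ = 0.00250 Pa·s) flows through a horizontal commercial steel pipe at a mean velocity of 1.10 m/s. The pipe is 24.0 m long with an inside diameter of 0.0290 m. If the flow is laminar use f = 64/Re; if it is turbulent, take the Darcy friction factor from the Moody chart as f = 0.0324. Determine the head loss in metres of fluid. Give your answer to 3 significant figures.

Reynolds number Re = ρVD/μ = 794 · 1.1 · 0.029 / 0.0025 = 1.013e+04.
Re > 4000 → turbulent; use the Moody-chart value f = 0.0324.
Darcy-Weisbach: ΔP = f(L/D)(ρV²/2) = 0.0324·(24/0.029)·(794·1.1²/2) = 0.0324·827.6·480.4 = 1.288e+04 Pa.
Head loss h_f = ΔP/(ρg) = 1.288e+04/(794·9.81) = 1.65 m.

h_f ≈ 1.65 m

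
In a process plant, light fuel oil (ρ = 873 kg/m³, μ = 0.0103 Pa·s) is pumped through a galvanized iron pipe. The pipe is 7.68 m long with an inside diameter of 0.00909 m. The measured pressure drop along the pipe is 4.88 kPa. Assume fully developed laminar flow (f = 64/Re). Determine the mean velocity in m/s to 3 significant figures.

For laminar flow, f = 64/Re with Re = ρVD/μ, so Darcy-Weisbach reduces to ΔP = 32μLV/D². Solving for V: V = ΔP·D²/(32μL) = 4880·(0.00909)²/(32·0.0103·7.68) = 0.1593 m/s.
Check: Re = ρVD/μ = 873·0.1593·0.00909/0.0103 = 122.7 < 2300, so the laminar assumption holds.

V ≈ 0.159 m/s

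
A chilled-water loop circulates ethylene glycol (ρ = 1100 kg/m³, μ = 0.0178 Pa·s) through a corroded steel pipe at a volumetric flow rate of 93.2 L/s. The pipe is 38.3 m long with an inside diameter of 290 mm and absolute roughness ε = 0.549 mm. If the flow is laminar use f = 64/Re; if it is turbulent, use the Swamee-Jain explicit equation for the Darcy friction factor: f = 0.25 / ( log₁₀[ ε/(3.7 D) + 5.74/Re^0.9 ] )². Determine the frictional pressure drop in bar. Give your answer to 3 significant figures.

Q = 93.2 L/s = 93.2/1000 = 0.0932 m³/s.
Cross-sectional area A = πD²/4 = π(0.29)²/4 = 0.06605 m²; mean velocity V = Q/A = 0.0932/0.06605 = 1.411 m/s.
Reynolds number Re = ρVD/μ = 1100 · 1.411 · 0.29 / 0.0178 = 2.529e+04.
Re > 4000 → turbulent. Relative roughness ε/D = 0.000549/0.29 = 0.00189. Swamee-Jain: f = 0.25/(log₁₀[0.00189/3.7 + 5.74/2.529e+04^0.9])² = 0.25/(log₁₀[0.000512 + 0.000626])² = 0.25/(-2.944)² = 0.02884.
Darcy-Weisbach: ΔP = f(L/D)(ρV²/2) = 0.02884·(38.3/0.29)·(1100·1.411²/2) = 0.02884·132.1·1095 = 4171 Pa.
ΔP = 4171 Pa = 0.0417 bar.

ΔP ≈ 0.0417 bar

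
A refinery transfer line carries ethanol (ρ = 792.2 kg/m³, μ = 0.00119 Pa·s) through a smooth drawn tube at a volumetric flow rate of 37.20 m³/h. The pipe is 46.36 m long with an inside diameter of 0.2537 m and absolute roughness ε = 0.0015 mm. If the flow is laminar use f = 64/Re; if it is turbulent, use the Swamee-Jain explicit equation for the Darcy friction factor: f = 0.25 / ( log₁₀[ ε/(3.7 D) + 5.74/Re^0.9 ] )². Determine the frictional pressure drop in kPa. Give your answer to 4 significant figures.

ΔP ≈ 0.06844 kPa

Q = 37.20 m³/h = 37.20/3600 = 0.01033 m³/s.
Cross-sectional area A = πD²/4 = π(0.2537)²/4 = 0.05055 m²; mean velocity V = Q/A = 0.01033/0.05055 = 0.2044 m/s.
Reynolds number Re = ρVD/μ = 792.2 · 0.2044 · 0.2537 / 0.00119 = 3.452e+04.
Re > 4000 → turbulent. Relative roughness ε/D = 1.5e-06/0.2537 = 5.91e-06. Swamee-Jain: f = 0.25/(log₁₀[5.91e-06/3.7 + 5.74/3.452e+04^0.9])² = 0.25/(log₁₀[1.6e-06 + 0.000473])² = 0.25/(-3.324)² = 0.02263.
Darcy-Weisbach: ΔP = f(L/D)(ρV²/2) = 0.02263·(46.36/0.2537)·(792.2·0.2044²/2) = 0.02263·182.7·16.55 = 68.44 Pa.
ΔP = 68.44 Pa = 0.06844 kPa.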